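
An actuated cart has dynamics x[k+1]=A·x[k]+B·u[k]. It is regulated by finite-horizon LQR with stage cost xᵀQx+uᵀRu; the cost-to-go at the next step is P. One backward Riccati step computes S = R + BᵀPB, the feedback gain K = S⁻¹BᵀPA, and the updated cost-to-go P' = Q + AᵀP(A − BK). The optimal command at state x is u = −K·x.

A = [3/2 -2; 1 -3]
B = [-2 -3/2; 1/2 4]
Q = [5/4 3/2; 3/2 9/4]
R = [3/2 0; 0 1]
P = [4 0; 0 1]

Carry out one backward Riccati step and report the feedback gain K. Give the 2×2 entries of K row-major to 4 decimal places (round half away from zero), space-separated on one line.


-0.8625 1.4200 0.2721 -0.7646

BᵀP = [-8.0000 0.5000; -6.0000 4.0000]
S = R + BᵀPB = [3/2 0; 0 1] + [16.2500 14.0000; 14.0000 25.0000] = [17.7500 14.0000; 14.0000 26.0000]
BᵀPA = [-11.5000 14.5000; -5.0000 0.0000]
K = S⁻¹·BᵀPA = [-0.8625 1.4200; 0.2721 -0.7646]
A−BK = [0.1831 -0.3070; 0.3427 -0.6516]
AᵀP(A−BK) = [1.4416 -2.4934; -2.4934 4.4105]
P' = Q + AᵀP(A−BK) = [2.6916 -0.9934; -0.9934 6.6605]
tr(P') = 9.3522


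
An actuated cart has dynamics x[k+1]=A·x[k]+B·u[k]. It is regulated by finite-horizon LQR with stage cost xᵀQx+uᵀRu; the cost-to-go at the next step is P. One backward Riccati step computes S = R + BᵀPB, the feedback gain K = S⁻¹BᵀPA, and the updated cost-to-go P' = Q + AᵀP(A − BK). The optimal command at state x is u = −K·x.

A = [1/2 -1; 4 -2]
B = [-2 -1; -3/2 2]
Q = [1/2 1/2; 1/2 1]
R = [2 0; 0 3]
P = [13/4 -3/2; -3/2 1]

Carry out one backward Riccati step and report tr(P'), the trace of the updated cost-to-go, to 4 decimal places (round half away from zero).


5.5590

BᵀP = [-4.2500 1.5000; -6.2500 3.5000]
S = R + BᵀPB = [2 0; 0 3] + [6.2500 7.2500; 7.2500 13.2500] = [8.2500 7.2500; 7.2500 16.2500]
BᵀPA = [3.8750 1.2500; 10.8750 -0.7500]
K = S⁻¹·BᵀPA = [-0.1948 0.3160; 0.7561 -0.1871]
A−BK = [0.8666 -0.5552; 2.1956 -1.1518]
AᵀP(A−BK) = [3.3443 -1.3144; -1.3144 0.7147]
P' = Q + AᵀP(A−BK) = [3.8443 -0.8144; -0.8144 1.7147]
tr(P') = 5.5590


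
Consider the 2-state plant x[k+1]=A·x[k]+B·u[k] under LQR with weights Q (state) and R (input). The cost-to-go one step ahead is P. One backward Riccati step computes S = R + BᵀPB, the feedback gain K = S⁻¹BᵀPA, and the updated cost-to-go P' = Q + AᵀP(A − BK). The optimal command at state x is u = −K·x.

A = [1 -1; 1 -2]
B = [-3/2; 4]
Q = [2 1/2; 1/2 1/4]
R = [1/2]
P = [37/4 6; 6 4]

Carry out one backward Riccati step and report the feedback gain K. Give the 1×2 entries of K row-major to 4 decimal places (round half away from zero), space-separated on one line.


BᵀP = [10.1250 7.0000]
S = R + BᵀPB = [1/2] + [12.8125] = [13.3125]
BᵀPA = [17.1250 -24.1250]
K = S⁻¹·BᵀPA = [1.2864 -1.8122]
A−BK = [2.9296 -3.7183; -4.1455 5.2488]
AᵀP(A−BK) = [3.2207 -4.2160; -4.2160 5.5305]
P' = Q + AᵀP(A−BK) = [5.2207 -3.7160; -3.7160 5.7805]
tr(P') = 11.0012

1.2864 -1.8122


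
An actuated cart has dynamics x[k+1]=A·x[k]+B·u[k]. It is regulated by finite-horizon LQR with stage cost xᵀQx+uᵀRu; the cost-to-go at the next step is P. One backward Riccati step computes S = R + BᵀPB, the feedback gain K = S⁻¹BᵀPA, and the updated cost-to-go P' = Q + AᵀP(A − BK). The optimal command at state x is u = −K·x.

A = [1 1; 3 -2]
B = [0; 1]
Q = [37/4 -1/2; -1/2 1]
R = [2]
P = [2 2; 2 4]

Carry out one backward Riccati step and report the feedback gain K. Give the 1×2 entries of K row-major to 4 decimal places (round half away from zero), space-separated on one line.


2.3333 -1.0000

BᵀP = [2.0000 4.0000]
S = R + BᵀPB = [2] + [4.0000] = [6.0000]
BᵀPA = [14.0000 -6.0000]
K = S⁻¹·BᵀPA = [2.3333 -1.0000]
A−BK = [1.0000 1.0000; 0.6667 -1.0000]
AᵀP(A−BK) = [17.3333 -6.0000; -6.0000 4.0000]
P' = Q + AᵀP(A−BK) = [26.5833 -6.5000; -6.5000 5.0000]
tr(P') = 31.5833


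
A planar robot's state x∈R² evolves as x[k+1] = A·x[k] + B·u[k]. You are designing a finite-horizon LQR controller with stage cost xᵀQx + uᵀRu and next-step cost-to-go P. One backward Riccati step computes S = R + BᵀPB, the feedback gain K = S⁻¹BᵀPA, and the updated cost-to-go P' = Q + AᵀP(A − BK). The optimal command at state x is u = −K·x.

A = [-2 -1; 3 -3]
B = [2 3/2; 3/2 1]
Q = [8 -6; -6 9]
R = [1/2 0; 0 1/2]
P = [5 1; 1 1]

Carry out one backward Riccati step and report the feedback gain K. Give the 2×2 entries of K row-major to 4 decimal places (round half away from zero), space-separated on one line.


0.0112 -0.6517 -0.6180 -0.1573

BᵀP = [11.5000 3.5000; 8.5000 2.5000]
S = R + BᵀPB = [1/2 0; 0 1/2] + [28.2500 20.7500; 20.7500 15.2500] = [28.7500 20.7500; 20.7500 15.7500]
BᵀPA = [-12.5000 -22.0000; -9.5000 -16.0000]
K = S⁻¹·BᵀPA = [0.0112 -0.6517; -0.6180 -0.1573]
A−BK = [-1.0955 0.5393; 3.6011 -1.8652]
AᵀP(A−BK) = [11.2697 -5.6404; -5.6404 3.1461]
P' = Q + AᵀP(A−BK) = [19.2697 -11.6404; -11.6404 12.1461]
tr(P') = 31.4157


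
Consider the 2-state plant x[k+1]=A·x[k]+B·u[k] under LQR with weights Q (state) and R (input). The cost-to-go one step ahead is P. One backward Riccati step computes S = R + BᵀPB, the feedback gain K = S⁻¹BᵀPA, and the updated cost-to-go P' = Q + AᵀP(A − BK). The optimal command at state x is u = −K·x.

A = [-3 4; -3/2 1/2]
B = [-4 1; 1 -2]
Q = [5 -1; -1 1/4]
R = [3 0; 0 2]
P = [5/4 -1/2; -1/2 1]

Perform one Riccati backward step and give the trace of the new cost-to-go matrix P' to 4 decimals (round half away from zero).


BᵀP = [-5.5000 3.0000; 2.2500 -2.5000]
S = R + BᵀPB = [3 0; 0 2] + [25.0000 -11.5000; -11.5000 7.2500] = [28.0000 -11.5000; -11.5000 9.2500]
BᵀPA = [12.0000 -20.5000; -3.0000 7.7500]
K = S⁻¹·BᵀPA = [0.6036 -0.7929; 0.4260 -0.1479]
A−BK = [-1.0118 0.9763; -1.2515 0.9970]
AᵀP(A−BK) = [3.0355 -2.9290; -2.9290 3.1420]
P' = Q + AᵀP(A−BK) = [8.0355 -3.9290; -3.9290 3.3920]
tr(P') = 11.4275

11.4275


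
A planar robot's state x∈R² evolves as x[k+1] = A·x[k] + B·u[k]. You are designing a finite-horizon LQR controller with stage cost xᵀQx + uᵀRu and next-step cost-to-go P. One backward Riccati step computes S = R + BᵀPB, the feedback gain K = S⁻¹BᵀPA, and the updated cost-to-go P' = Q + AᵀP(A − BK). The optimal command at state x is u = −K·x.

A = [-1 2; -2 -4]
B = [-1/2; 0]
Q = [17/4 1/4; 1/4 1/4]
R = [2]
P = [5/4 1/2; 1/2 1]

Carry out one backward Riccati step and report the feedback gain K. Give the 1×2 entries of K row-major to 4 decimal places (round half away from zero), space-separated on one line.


0.4865 -0.1081

BᵀP = [-0.6250 -0.2500]
S = R + BᵀPB = [2] + [0.3125] = [2.3125]
BᵀPA = [1.1250 -0.2500]
K = S⁻¹·BᵀPA = [0.4865 -0.1081]
A−BK = [-0.7568 1.9459; -2.0000 -4.0000]
AᵀP(A−BK) = [6.7027 5.6216; 5.6216 12.9730]
P' = Q + AᵀP(A−BK) = [10.9527 5.8716; 5.8716 13.2230]
tr(P') = 24.1757


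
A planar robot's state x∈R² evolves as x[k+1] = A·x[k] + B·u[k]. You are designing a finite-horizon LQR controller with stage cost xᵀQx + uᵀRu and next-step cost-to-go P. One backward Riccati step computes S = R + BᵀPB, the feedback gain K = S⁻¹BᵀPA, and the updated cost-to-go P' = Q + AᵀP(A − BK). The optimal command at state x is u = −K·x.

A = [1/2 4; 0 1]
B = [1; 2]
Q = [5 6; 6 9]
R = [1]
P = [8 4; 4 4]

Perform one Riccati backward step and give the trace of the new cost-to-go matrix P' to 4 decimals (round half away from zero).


37.5610

BᵀP = [16.0000 12.0000]
S = R + BᵀPB = [1] + [40.0000] = [41.0000]
BᵀPA = [8.0000 76.0000]
K = S⁻¹·BᵀPA = [0.1951 1.8537]
A−BK = [0.3049 2.1463; -0.3902 -2.7073]
AᵀP(A−BK) = [0.4390 3.1707; 3.1707 23.1220]
P' = Q + AᵀP(A−BK) = [5.4390 9.1707; 9.1707 32.1220]
tr(P') = 37.5610


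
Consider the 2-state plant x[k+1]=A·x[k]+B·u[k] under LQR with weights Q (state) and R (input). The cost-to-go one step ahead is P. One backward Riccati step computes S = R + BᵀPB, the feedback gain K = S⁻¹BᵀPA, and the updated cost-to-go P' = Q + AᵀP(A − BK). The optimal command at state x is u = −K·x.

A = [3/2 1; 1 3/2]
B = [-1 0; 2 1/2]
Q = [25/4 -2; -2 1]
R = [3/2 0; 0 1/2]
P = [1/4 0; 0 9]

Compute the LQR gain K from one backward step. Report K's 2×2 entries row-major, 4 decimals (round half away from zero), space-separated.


0.3493 0.5616 0.4932 0.6164

BᵀP = [-0.2500 18.0000; 0.0000 4.5000]
S = R + BᵀPB = [3/2 0; 0 1/2] + [36.2500 9.0000; 9.0000 2.2500] = [37.7500 9.0000; 9.0000 2.7500]
BᵀPA = [17.6250 26.7500; 4.5000 6.7500]
K = S⁻¹·BᵀPA = [0.3493 0.5616; 0.4932 0.6164]
A−BK = [1.8493 1.5616; 0.0548 0.0685]
AᵀP(A−BK) = [1.1866 1.2021; 1.2021 1.3151]
P' = Q + AᵀP(A−BK) = [7.4366 -0.7979; -0.7979 2.3151]
tr(P') = 9.7517


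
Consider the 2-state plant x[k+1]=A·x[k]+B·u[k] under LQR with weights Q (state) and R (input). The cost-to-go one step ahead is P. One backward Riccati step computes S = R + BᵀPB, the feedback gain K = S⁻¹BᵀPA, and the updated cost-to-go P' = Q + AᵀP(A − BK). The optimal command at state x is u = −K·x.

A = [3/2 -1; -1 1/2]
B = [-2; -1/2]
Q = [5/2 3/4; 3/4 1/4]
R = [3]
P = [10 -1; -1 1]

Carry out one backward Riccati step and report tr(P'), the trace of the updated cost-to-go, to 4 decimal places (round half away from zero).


BᵀP = [-19.5000 1.5000]
S = R + BᵀPB = [3] + [38.2500] = [41.2500]
BᵀPA = [-30.7500 20.2500]
K = S⁻¹·BᵀPA = [-0.7455 0.4909]
A−BK = [0.0091 -0.0182; -1.3727 0.7455]
AᵀP(A−BK) = [3.5773 -2.1545; -2.1545 1.3091]
P' = Q + AᵀP(A−BK) = [6.0773 -1.4045; -1.4045 1.5591]
tr(P') = 7.6364

7.6364


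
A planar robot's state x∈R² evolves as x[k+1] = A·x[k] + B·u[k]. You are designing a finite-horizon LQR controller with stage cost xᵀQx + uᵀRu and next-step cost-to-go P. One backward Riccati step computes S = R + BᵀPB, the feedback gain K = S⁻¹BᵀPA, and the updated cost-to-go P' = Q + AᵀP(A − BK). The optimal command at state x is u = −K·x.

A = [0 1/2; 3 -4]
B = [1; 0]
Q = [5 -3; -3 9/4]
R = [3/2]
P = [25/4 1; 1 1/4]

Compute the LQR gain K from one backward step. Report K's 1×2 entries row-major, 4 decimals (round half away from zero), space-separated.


BᵀP = [6.2500 1.0000]
S = R + BᵀPB = [3/2] + [6.2500] = [7.7500]
BᵀPA = [3.0000 -0.8750]
K = S⁻¹·BᵀPA = [0.3871 -0.1129]
A−BK = [-0.3871 0.6129; 3.0000 -4.0000]
AᵀP(A−BK) = [1.0887 -1.1613; -1.1613 1.4637]
P' = Q + AᵀP(A−BK) = [6.0887 -4.1613; -4.1613 3.7137]
tr(P') = 9.8024

0.3871 -0.1129


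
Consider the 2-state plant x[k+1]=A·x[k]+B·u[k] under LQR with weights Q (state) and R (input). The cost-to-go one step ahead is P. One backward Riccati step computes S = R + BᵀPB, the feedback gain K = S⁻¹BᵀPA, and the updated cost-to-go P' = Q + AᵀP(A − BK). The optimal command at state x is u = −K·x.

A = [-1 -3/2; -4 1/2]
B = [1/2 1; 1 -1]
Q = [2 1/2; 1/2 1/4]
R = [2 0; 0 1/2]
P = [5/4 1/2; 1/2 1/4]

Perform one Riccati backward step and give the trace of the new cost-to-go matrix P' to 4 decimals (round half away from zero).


7.7712

BᵀP = [1.1250 0.5000; 0.7500 0.2500]
S = R + BᵀPB = [2 0; 0 1/2] + [1.0625 0.6250; 0.6250 0.5000] = [3.0625 0.6250; 0.6250 1.0000]
BᵀPA = [-3.1250 -1.4375; -1.7500 -1.0000]
K = S⁻¹·BᵀPA = [-0.7602 -0.3041; -1.2749 -0.8099]
A−BK = [0.6550 -0.5380; -4.5146 -0.0058]
AᵀP(A−BK) = [4.6433 1.7573; 1.7573 0.8779]
P' = Q + AᵀP(A−BK) = [6.6433 2.2573; 2.2573 1.1279]
tr(P') = 7.7712


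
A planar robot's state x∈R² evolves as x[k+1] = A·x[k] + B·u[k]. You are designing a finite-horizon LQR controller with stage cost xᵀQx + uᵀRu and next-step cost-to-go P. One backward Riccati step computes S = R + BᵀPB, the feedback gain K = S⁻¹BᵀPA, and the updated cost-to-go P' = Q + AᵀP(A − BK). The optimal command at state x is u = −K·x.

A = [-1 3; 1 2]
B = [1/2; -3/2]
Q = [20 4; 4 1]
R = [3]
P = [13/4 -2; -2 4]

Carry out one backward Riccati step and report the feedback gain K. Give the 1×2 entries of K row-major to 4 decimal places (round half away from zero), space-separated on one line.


BᵀP = [4.6250 -7.0000]
S = R + BᵀPB = [3] + [12.8125] = [15.8125]
BᵀPA = [-11.6250 -0.1250]
K = S⁻¹·BᵀPA = [-0.7352 -0.0079]
A−BK = [-0.6324 3.0040; -0.1028 1.9881]
AᵀP(A−BK) = [2.7036 -3.8419; -3.8419 21.2490]
P' = Q + AᵀP(A−BK) = [22.7036 0.1581; 0.1581 22.2490]
tr(P') = 44.9526

-0.7352 -0.0079


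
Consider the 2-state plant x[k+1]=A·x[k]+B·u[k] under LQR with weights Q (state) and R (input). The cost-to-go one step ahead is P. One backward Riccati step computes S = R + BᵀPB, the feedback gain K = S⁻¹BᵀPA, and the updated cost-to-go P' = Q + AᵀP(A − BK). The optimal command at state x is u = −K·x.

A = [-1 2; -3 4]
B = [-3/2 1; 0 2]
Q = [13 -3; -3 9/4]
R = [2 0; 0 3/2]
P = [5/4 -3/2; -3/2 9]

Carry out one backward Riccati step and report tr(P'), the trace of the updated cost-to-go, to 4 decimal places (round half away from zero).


BᵀP = [-1.8750 2.2500; -1.7500 16.5000]
S = R + BᵀPB = [2 0; 0 3/2] + [2.8125 2.6250; 2.6250 31.2500] = [4.8125 2.6250; 2.6250 32.7500]
BᵀPA = [-4.8750 5.2500; -47.7500 62.5000]
K = S⁻¹·BᵀPA = [-0.2277 0.0522; -1.4398 1.9042]
A−BK = [0.0983 0.1742; -0.1205 0.1916]
AᵀP(A−BK) = [3.3913 -4.3193; -4.3193 5.7126]
P' = Q + AᵀP(A−BK) = [16.3913 -7.3193; -7.3193 7.9626]
tr(P') = 24.3539

24.3539


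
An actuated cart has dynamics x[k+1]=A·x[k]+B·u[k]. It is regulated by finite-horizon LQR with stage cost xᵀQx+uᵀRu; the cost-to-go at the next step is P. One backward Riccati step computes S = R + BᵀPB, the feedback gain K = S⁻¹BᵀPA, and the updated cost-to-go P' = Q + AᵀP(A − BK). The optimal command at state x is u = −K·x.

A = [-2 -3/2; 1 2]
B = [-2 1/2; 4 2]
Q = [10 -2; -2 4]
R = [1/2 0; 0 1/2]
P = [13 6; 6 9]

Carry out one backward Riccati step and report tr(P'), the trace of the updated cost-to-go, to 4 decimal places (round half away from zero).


15.0377

BᵀP = [-2.0000 24.0000; 18.5000 21.0000]
S = R + BᵀPB = [1/2 0; 0 1/2] + [100.0000 47.0000; 47.0000 51.2500] = [100.5000 47.0000; 47.0000 51.7500]
BᵀPA = [28.0000 51.0000; -16.0000 14.2500]
K = S⁻¹·BᵀPA = [0.7357 0.6583; -0.9773 -0.3225]
A−BK = [-0.0400 -0.0222; 0.0120 0.0119]
AᵀP(A−BK) = [0.7645 0.4081; 0.4081 0.2732]
P' = Q + AᵀP(A−BK) = [10.7645 -1.5919; -1.5919 4.2732]
tr(P') = 15.0377


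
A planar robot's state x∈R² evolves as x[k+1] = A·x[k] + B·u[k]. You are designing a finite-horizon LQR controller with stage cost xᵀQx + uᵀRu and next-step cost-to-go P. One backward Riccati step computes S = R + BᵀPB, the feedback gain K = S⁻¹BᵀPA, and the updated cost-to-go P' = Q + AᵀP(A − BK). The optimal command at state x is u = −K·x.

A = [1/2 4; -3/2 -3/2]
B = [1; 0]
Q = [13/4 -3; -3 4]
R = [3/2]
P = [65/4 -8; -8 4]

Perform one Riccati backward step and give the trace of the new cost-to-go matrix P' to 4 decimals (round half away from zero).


BᵀP = [16.2500 -8.0000]
S = R + BᵀPB = [3/2] + [16.2500] = [17.7500]
BᵀPA = [20.1250 77.0000]
K = S⁻¹·BᵀPA = [1.1338 4.3380]
A−BK = [-0.6338 -0.3380; -1.5000 -1.5000]
AᵀP(A−BK) = [2.2447 8.1972; 8.1972 30.9718]
P' = Q + AᵀP(A−BK) = [5.4947 5.1972; 5.1972 34.9718]
tr(P') = 40.4665

40.4665


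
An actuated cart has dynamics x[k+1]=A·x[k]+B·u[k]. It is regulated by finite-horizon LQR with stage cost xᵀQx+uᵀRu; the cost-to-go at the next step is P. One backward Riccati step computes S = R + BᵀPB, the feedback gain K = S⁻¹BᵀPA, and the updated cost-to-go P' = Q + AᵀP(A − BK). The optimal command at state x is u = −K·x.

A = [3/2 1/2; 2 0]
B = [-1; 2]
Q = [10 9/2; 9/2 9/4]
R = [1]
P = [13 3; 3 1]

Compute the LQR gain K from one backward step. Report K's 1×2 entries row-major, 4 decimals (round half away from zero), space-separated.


BᵀP = [-7.0000 -1.0000]
S = R + BᵀPB = [1] + [5.0000] = [6.0000]
BᵀPA = [-12.5000 -3.5000]
K = S⁻¹·BᵀPA = [-2.0833 -0.5833]
A−BK = [-0.5833 -0.0833; 6.1667 1.1667]
AᵀP(A−BK) = [25.2083 5.4583; 5.4583 1.2083]
P' = Q + AᵀP(A−BK) = [35.2083 9.9583; 9.9583 3.4583]
tr(P') = 38.6667

-2.0833 -0.5833


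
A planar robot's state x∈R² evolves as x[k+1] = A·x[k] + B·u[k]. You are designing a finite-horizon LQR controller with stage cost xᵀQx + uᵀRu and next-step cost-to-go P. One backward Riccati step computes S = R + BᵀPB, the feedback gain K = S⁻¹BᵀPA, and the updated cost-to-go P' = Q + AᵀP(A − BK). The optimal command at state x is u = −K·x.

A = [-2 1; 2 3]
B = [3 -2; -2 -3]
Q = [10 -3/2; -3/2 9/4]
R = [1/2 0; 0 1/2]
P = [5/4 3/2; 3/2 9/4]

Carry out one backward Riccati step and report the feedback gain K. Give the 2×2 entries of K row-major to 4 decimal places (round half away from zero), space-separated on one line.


-0.6257 -0.1826 -0.1472 -0.8348

BᵀP = [0.7500 0.0000; -7.0000 -9.7500]
S = R + BᵀPB = [1/2 0; 0 1/2] + [2.2500 -1.5000; -1.5000 43.2500] = [2.7500 -1.5000; -1.5000 43.7500]
BᵀPA = [-1.5000 0.7500; -5.5000 -36.2500]
K = S⁻¹·BᵀPA = [-0.6257 -0.1826; -0.1472 -0.8348]
A−BK = [-0.4172 -0.1218; 0.3070 0.1302]
AᵀP(A−BK) = [0.2520 0.1345; 0.1345 0.3743]
P' = Q + AᵀP(A−BK) = [10.2520 -1.3655; -1.3655 2.6243]
tr(P') = 12.8763


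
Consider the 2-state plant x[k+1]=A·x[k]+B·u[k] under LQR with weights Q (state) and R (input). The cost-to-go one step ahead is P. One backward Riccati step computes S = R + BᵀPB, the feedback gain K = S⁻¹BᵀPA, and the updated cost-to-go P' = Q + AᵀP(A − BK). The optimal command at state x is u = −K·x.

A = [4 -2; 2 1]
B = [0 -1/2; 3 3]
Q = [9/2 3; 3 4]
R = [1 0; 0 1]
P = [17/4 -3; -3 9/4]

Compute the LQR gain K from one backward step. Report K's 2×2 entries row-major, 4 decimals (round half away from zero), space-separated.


-0.2183 0.3807 -0.7217 0.6732

BᵀP = [-9.0000 6.7500; -11.1250 8.2500]
S = R + BᵀPB = [1 0; 0 1] + [20.2500 24.7500; 24.7500 30.3125] = [21.2500 24.7500; 24.7500 31.3125]
BᵀPA = [-22.5000 24.7500; -28.0000 30.5000]
K = S⁻¹·BᵀPA = [-0.2183 0.3807; -0.7217 0.6732]
A−BK = [3.6392 -1.6634; 4.8199 -2.1615]
AᵀP(A−BK) = [3.8817 -2.0864; -2.0864 1.2970]
P' = Q + AᵀP(A−BK) = [8.3817 0.9136; 0.9136 5.2970]
tr(P') = 13.6786


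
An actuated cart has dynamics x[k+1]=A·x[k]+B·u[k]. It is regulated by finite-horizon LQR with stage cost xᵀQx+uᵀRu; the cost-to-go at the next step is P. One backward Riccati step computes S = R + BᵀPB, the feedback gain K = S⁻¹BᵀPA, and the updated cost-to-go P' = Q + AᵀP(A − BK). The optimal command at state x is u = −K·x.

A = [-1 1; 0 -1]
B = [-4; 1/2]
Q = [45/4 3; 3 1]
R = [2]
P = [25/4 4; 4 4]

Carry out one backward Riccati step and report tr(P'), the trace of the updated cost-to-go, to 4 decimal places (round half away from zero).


BᵀP = [-23.0000 -14.0000]
S = R + BᵀPB = [2] + [85.0000] = [87.0000]
BᵀPA = [23.0000 -9.0000]
K = S⁻¹·BᵀPA = [0.2644 -0.1034]
A−BK = [0.0575 0.5862; -0.1322 -0.9483]
AᵀP(A−BK) = [0.1695 0.1293; 0.1293 1.3190]
P' = Q + AᵀP(A−BK) = [11.4195 3.1293; 3.1293 2.3190]
tr(P') = 13.7385

13.7385


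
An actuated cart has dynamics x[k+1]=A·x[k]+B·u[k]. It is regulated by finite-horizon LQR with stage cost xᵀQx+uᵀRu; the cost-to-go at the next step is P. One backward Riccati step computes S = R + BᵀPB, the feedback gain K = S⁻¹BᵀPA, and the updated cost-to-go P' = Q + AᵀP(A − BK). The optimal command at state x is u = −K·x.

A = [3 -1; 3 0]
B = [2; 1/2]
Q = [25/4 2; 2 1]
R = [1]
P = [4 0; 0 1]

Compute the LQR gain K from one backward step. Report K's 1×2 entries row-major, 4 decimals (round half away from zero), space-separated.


BᵀP = [8.0000 0.5000]
S = R + BᵀPB = [1] + [16.2500] = [17.2500]
BᵀPA = [25.5000 -8.0000]
K = S⁻¹·BᵀPA = [1.4783 -0.4638]
A−BK = [0.0435 -0.0725; 2.2609 0.2319]
AᵀP(A−BK) = [7.3043 -0.1739; -0.1739 0.2899]
P' = Q + AᵀP(A−BK) = [13.5543 1.8261; 1.8261 1.2899]
tr(P') = 14.8442

1.4783 -0.4638


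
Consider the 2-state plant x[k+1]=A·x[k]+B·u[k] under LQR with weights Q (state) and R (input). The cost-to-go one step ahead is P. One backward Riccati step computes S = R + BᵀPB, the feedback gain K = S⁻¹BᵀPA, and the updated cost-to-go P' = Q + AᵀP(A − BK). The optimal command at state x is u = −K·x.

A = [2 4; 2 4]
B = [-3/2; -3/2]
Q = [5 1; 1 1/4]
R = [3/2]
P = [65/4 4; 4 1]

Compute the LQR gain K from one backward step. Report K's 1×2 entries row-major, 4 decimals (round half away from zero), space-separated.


BᵀP = [-30.3750 -7.5000]
S = R + BᵀPB = [3/2] + [56.8125] = [58.3125]
BᵀPA = [-75.7500 -151.5000]
K = S⁻¹·BᵀPA = [-1.2990 -2.5981]
A−BK = [0.0514 0.1029; 0.0514 0.1029]
AᵀP(A−BK) = [2.5981 5.1961; 5.1961 10.3923]
P' = Q + AᵀP(A−BK) = [7.5981 6.1961; 6.1961 10.6423]
tr(P') = 18.2404

-1.2990 -2.5981


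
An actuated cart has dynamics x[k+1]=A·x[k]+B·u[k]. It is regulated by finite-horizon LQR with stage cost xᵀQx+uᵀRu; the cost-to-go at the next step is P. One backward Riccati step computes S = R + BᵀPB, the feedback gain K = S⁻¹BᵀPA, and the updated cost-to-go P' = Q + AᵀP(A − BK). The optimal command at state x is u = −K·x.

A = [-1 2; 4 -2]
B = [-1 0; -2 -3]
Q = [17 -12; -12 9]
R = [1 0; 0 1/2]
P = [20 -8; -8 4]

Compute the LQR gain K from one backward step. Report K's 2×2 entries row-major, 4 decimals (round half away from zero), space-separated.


BᵀP = [-4.0000 0.0000; 24.0000 -12.0000]
S = R + BᵀPB = [1 0; 0 1/2] + [4.0000 0.0000; 0.0000 36.0000] = [5.0000 0.0000; 0.0000 36.5000]
BᵀPA = [4.0000 -8.0000; -72.0000 72.0000]
K = S⁻¹·BᵀPA = [0.8000 -1.6000; -1.9726 1.9726]
A−BK = [-0.2000 0.4000; -0.3178 0.7178]
AᵀP(A−BK) = [2.7726 -3.5726; -3.5726 5.1726]
P' = Q + AᵀP(A−BK) = [19.7726 -15.5726; -15.5726 14.1726]
tr(P') = 33.9452

0.8000 -1.6000 -1.9726 1.9726


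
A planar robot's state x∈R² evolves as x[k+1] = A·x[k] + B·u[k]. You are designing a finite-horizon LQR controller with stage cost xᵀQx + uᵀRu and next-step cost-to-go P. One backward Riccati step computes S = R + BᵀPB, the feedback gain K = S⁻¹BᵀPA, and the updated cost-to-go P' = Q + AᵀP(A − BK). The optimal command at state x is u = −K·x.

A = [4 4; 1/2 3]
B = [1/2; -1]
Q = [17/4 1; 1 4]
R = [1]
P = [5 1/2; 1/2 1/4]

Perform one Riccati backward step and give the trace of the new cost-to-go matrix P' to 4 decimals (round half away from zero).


BᵀP = [2.0000 0.0000]
S = R + BᵀPB = [1] + [1.0000] = [2.0000]
BᵀPA = [8.0000 8.0000]
K = S⁻¹·BᵀPA = [4.0000 4.0000]
A−BK = [2.0000 2.0000; 4.5000 7.0000]
AᵀP(A−BK) = [50.0625 55.3750; 55.3750 62.2500]
P' = Q + AᵀP(A−BK) = [54.3125 56.3750; 56.3750 66.2500]
tr(P') = 120.5625

120.5625


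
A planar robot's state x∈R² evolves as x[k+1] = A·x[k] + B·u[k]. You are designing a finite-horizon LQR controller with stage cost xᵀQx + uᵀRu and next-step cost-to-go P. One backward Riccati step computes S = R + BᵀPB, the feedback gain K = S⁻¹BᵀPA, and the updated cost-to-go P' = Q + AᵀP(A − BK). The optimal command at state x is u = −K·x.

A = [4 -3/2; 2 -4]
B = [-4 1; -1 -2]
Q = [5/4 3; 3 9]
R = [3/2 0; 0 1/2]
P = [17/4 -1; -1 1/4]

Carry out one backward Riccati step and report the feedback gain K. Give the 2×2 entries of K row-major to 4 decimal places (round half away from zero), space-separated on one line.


-0.6801 0.1694 0.6173 0.0621

BᵀP = [-16.0000 3.7500; 6.2500 -1.5000]
S = R + BᵀPB = [3/2 0; 0 1/2] + [60.2500 -23.5000; -23.5000 9.2500] = [61.7500 -23.5000; -23.5000 9.7500]
BᵀPA = [-56.5000 9.0000; 22.0000 -3.3750]
K = S⁻¹·BᵀPA = [-0.6801 0.1694; 0.6173 0.0621]
A−BK = [0.6625 -0.8846; 2.5546 -3.7064]
AᵀP(A−BK) = [0.9962 -0.2961; -0.2961 0.2476]
P' = Q + AᵀP(A−BK) = [2.2462 2.7039; 2.7039 9.2476]
tr(P') = 11.4939


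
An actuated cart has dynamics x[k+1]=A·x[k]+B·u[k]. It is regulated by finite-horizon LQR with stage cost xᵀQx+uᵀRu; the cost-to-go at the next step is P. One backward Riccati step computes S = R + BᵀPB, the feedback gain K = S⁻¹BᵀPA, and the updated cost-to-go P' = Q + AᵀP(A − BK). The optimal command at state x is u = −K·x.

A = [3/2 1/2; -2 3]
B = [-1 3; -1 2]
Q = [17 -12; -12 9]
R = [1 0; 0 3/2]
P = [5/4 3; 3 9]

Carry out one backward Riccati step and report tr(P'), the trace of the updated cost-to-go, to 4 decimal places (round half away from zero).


BᵀP = [-4.2500 -12.0000; 9.7500 27.0000]
S = R + BᵀPB = [1 0; 0 3/2] + [16.2500 -36.7500; -36.7500 83.2500] = [17.2500 -36.7500; -36.7500 84.7500]
BᵀPA = [17.6250 -38.1250; -39.3750 85.8750]
K = S⁻¹·BᵀPA = [0.4192 -0.6751; -0.2828 0.7205]
A−BK = [2.7677 -2.3367; -1.0152 0.8838]
AᵀP(A−BK) = [2.2879 -2.2929; -2.2929 2.6987]
P' = Q + AᵀP(A−BK) = [19.2879 -14.2929; -14.2929 11.6987]
tr(P') = 30.9865

30.9865


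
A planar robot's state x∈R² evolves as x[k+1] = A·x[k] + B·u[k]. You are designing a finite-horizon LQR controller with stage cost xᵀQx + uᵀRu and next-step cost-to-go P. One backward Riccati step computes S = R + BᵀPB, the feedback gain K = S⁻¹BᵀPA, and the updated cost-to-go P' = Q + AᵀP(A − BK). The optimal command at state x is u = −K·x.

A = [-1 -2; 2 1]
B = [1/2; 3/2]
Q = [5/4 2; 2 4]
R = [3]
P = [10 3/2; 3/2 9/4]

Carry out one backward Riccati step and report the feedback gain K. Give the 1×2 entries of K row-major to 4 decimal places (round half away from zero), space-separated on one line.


BᵀP = [7.2500 4.1250]
S = R + BᵀPB = [3] + [9.8125] = [12.8125]
BᵀPA = [1.0000 -10.3750]
K = S⁻¹·BᵀPA = [0.0780 -0.8098]
A−BK = [-1.0390 -1.5951; 1.8829 2.2146]
AᵀP(A−BK) = [12.9220 17.8098; 17.8098 27.8488]
P' = Q + AᵀP(A−BK) = [14.1720 19.8098; 19.8098 31.8488]
tr(P') = 46.0207

0.0780 -0.8098


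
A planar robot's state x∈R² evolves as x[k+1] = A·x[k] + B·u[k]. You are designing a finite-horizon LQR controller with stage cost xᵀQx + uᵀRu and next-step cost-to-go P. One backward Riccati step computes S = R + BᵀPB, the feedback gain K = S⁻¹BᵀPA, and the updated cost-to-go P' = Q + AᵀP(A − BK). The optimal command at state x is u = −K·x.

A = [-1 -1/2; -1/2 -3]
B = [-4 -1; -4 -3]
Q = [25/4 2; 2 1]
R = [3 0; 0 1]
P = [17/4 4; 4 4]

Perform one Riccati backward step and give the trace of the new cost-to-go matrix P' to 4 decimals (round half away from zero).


BᵀP = [-33.0000 -32.0000; -16.2500 -16.0000]
S = R + BᵀPB = [3 0; 0 1] + [260.0000 129.0000; 129.0000 64.2500] = [263.0000 129.0000; 129.0000 65.2500]
BᵀPA = [49.0000 112.5000; 24.2500 56.1250]
K = S⁻¹·BᵀPA = [0.1328 0.1934; 0.1092 0.4779]
A−BK = [-0.3598 0.7513; 0.3586 -0.7929]
AᵀP(A−BK) = [0.0972 0.0618; 0.0618 0.4886]
P' = Q + AᵀP(A−BK) = [6.3472 2.0618; 2.0618 1.4886]
tr(P') = 7.8357

7.8357


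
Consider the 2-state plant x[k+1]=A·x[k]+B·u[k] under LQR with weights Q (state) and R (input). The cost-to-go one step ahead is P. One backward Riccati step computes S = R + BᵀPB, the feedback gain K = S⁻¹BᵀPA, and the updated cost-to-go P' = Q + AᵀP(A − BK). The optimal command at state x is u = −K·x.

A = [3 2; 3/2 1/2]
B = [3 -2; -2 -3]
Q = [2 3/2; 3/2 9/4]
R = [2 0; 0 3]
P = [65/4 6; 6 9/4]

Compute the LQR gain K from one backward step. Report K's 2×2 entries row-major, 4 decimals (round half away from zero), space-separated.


0.6544 0.4168 -0.6554 -0.3922

BᵀP = [36.7500 13.5000; -50.5000 -18.7500]
S = R + BᵀPB = [2 0; 0 3] + [83.2500 -114.0000; -114.0000 157.2500] = [85.2500 -114.0000; -114.0000 160.2500]
BᵀPA = [130.5000 80.2500; -179.6250 -110.3750]
K = S⁻¹·BᵀPA = [0.6544 0.4168; -0.6554 -0.3922]
A−BK = [-0.2739 -0.0349; 0.8426 0.1569]
AᵀP(A−BK) = [2.1921 1.3352; 1.3352 0.8185]
P' = Q + AᵀP(A−BK) = [4.1921 2.8352; 2.8352 3.0685]
tr(P') = 7.2606


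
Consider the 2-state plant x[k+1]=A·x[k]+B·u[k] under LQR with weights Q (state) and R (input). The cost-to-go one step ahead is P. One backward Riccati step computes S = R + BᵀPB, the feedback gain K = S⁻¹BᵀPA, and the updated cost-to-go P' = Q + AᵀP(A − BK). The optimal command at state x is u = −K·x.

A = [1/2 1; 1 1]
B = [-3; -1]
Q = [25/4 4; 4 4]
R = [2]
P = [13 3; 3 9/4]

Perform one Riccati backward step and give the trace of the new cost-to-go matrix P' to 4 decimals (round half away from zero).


BᵀP = [-42.0000 -11.2500]
S = R + BᵀPB = [2] + [137.2500] = [139.2500]
BᵀPA = [-32.2500 -53.2500]
K = S⁻¹·BᵀPA = [-0.2316 -0.3824]
A−BK = [-0.1948 -0.1472; 0.7684 0.6176]
AᵀP(A−BK) = [1.0310 0.9174; 0.9174 0.8869]
P' = Q + AᵀP(A−BK) = [7.2810 4.9174; 4.9174 4.8869]
tr(P') = 12.1679

12.1679


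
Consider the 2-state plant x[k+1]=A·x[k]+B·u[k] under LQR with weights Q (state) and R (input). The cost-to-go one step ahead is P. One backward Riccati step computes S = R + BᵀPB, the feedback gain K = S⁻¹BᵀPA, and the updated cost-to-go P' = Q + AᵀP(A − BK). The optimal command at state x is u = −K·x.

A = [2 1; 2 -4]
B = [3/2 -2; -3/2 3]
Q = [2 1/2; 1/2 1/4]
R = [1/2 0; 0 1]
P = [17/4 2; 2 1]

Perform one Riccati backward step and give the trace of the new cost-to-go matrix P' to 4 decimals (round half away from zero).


BᵀP = [3.3750 1.5000; -2.5000 -1.0000]
S = R + BᵀPB = [1/2 0; 0 1] + [2.8125 -2.2500; -2.2500 2.0000] = [3.3125 -2.2500; -2.2500 3.0000]
BᵀPA = [9.7500 -2.6250; -7.0000 1.5000]
K = S⁻¹·BᵀPA = [2.7692 -0.9231; -0.2564 -0.1923]
A−BK = [-2.6667 2.0000; 6.9231 -4.8077]
AᵀP(A−BK) = [8.2051 -3.8462; -3.8462 2.1154]
P' = Q + AᵀP(A−BK) = [10.2051 -3.3462; -3.3462 2.3654]
tr(P') = 12.5705

12.5705


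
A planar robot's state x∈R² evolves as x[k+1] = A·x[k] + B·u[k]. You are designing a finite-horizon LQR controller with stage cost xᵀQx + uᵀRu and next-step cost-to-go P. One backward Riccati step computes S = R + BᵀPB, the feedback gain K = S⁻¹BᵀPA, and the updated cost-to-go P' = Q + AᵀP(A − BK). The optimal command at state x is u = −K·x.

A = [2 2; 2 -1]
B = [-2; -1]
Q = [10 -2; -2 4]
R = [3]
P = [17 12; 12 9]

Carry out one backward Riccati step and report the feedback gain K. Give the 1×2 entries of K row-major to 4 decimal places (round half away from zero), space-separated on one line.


BᵀP = [-46.0000 -33.0000]
S = R + BᵀPB = [3] + [125.0000] = [128.0000]
BᵀPA = [-158.0000 -59.0000]
K = S⁻¹·BᵀPA = [-1.2344 -0.4609]
A−BK = [-0.4688 1.0781; 0.7656 -1.4609]
AᵀP(A−BK) = [4.9688 1.1719; 1.1719 1.8047]
P' = Q + AᵀP(A−BK) = [14.9688 -0.8281; -0.8281 5.8047]
tr(P') = 20.7734

-1.2344 -0.4609


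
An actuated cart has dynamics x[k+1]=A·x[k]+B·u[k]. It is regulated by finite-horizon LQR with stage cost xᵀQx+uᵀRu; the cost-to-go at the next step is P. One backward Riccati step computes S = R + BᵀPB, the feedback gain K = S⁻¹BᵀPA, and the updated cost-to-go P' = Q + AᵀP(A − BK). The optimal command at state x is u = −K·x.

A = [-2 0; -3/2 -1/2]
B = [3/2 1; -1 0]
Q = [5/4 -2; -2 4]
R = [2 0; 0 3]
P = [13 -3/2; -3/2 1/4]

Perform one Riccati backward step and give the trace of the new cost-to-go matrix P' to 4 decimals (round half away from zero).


7.6398

BᵀP = [21.0000 -2.5000; 13.0000 -1.5000]
S = R + BᵀPB = [2 0; 0 3] + [34.0000 21.0000; 21.0000 13.0000] = [36.0000 21.0000; 21.0000 16.0000]
BᵀPA = [-38.2500 1.2500; -23.7500 0.7500]
K = S⁻¹·BᵀPA = [-0.8389 0.0315; -0.3833 0.0056]
A−BK = [-0.3583 -0.0528; -2.3389 -0.4685]
AᵀP(A−BK) = [2.3708 0.0236; 0.0236 0.0190]
P' = Q + AᵀP(A−BK) = [3.6208 -1.9764; -1.9764 4.0190]
tr(P') = 7.6398


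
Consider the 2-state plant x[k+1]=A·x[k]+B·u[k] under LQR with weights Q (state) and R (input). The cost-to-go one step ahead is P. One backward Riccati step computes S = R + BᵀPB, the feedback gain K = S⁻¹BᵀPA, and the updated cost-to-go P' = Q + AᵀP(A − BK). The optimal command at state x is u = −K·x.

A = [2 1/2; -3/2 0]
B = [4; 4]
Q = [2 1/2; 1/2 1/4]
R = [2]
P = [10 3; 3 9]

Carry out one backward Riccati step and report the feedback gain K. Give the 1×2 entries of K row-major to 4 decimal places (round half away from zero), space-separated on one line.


BᵀP = [52.0000 48.0000]
S = R + BᵀPB = [2] + [400.0000] = [402.0000]
BᵀPA = [32.0000 26.0000]
K = S⁻¹·BᵀPA = [0.0796 0.0647]
A−BK = [1.6816 0.2413; -1.8184 -0.2587]
AᵀP(A−BK) = [39.7027 5.6803; 5.6803 0.8184]
P' = Q + AᵀP(A−BK) = [41.7027 6.1803; 6.1803 1.0684]
tr(P') = 42.7711

0.0796 0.0647


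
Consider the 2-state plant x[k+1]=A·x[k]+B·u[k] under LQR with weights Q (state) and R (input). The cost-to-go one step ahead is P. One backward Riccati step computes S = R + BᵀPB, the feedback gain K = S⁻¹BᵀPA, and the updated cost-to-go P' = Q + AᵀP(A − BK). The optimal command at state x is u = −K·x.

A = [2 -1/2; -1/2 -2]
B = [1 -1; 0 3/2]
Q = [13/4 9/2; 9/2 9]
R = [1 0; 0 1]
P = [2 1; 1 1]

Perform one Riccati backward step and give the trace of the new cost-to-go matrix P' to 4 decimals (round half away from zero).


BᵀP = [2.0000 1.0000; -0.5000 0.5000]
S = R + BᵀPB = [1 0; 0 1] + [2.0000 -0.5000; -0.5000 1.2500] = [3.0000 -0.5000; -0.5000 2.2500]
BᵀPA = [3.5000 -3.0000; -1.2500 -0.7500]
K = S⁻¹·BᵀPA = [1.1154 -1.0962; -0.3077 -0.5769]
A−BK = [0.5769 0.0192; -0.0385 -1.1346]
AᵀP(A−BK) = [1.9615 -1.6346; -1.6346 2.7788]
P' = Q + AᵀP(A−BK) = [5.2115 2.8654; 2.8654 11.7788]
tr(P') = 16.9904

16.9904


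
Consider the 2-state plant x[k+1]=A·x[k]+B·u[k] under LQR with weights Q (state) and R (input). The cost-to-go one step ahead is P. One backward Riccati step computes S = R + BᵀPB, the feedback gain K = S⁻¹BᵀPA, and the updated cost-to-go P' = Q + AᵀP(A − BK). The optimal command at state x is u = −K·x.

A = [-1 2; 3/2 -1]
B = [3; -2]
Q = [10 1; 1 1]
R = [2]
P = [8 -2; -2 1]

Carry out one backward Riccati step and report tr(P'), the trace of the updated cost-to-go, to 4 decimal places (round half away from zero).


12.4069

BᵀP = [28.0000 -8.0000]
S = R + BᵀPB = [2] + [100.0000] = [102.0000]
BᵀPA = [-40.0000 64.0000]
K = S⁻¹·BᵀPA = [-0.3922 0.6275]
A−BK = [0.1765 0.1176; 0.7157 0.2549]
AᵀP(A−BK) = [0.5637 -0.4020; -0.4020 0.8431]
P' = Q + AᵀP(A−BK) = [10.5637 0.5980; 0.5980 1.8431]
tr(P') = 12.4069


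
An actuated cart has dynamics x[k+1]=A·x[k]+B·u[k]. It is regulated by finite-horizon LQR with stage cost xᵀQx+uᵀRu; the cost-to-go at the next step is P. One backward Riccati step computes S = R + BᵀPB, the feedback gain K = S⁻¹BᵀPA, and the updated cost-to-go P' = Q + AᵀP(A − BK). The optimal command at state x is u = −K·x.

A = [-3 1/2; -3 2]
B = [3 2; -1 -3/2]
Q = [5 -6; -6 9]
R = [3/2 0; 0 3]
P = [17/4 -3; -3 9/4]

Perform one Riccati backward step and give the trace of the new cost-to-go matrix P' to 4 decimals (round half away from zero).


BᵀP = [15.7500 -11.2500; 13.0000 -9.3750]
S = R + BᵀPB = [3/2 0; 0 3] + [58.5000 48.3750; 48.3750 40.0625] = [60.0000 48.3750; 48.3750 43.0625]
BᵀPA = [-13.5000 -14.6250; -10.8750 -12.2500]
K = S⁻¹·BᵀPA = [-0.2269 -0.1527; 0.0023 -0.1129]
A−BK = [-2.3240 1.1840; -3.2234 1.6779]
AᵀP(A−BK) = [1.4625 -0.6646; -0.6646 0.4459]
P' = Q + AᵀP(A−BK) = [6.4625 -6.6646; -6.6646 9.4459]
tr(P') = 15.9083

15.9083


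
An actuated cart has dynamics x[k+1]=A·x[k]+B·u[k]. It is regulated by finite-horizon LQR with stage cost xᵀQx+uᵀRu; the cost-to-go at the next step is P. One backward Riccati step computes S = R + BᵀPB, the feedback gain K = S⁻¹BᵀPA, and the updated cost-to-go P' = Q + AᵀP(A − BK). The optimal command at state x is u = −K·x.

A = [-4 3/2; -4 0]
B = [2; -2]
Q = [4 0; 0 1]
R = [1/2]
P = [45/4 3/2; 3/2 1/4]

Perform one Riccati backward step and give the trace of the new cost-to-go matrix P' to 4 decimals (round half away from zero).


BᵀP = [19.5000 2.5000]
S = R + BᵀPB = [1/2] + [34.0000] = [34.5000]
BᵀPA = [-88.0000 29.2500]
K = S⁻¹·BᵀPA = [-2.5507 0.8478]
A−BK = [1.1014 -0.1957; -9.1014 1.6957]
AᵀP(A−BK) = [7.5362 -1.8913; -1.8913 0.5136]
P' = Q + AᵀP(A−BK) = [11.5362 -1.8913; -1.8913 1.5136]
tr(P') = 13.0498

13.0498


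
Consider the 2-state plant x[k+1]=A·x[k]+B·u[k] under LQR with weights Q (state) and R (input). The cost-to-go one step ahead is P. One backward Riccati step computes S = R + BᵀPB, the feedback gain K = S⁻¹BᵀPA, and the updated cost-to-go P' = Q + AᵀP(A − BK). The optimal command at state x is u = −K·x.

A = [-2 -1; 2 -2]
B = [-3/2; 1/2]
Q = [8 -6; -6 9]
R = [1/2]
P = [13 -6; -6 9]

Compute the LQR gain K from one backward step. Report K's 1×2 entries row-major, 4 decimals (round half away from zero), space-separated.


1.7561 -0.1098

BᵀP = [-22.5000 13.5000]
S = R + BᵀPB = [1/2] + [40.5000] = [41.0000]
BᵀPA = [72.0000 -4.5000]
K = S⁻¹·BᵀPA = [1.7561 -0.1098]
A−BK = [0.6341 -1.1646; 1.1220 -1.9451]
AᵀP(A−BK) = [9.5610 -14.0976; -14.0976 24.5061]
P' = Q + AᵀP(A−BK) = [17.5610 -20.0976; -20.0976 33.5061]
tr(P') = 51.0671


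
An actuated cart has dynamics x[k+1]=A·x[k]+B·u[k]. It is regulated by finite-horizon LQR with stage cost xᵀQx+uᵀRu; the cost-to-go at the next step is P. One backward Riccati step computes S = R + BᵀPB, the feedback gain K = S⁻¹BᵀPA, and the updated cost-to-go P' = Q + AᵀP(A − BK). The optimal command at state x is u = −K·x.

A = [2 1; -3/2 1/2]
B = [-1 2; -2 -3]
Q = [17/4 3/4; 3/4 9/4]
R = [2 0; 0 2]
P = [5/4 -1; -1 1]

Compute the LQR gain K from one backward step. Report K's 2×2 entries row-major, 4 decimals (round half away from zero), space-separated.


0.0106 -0.0919 0.6590 0.1219

BᵀP = [0.7500 -1.0000; 5.5000 -5.0000]
S = R + BᵀPB = [2 0; 0 2] + [1.2500 4.5000; 4.5000 26.0000] = [3.2500 4.5000; 4.5000 28.0000]
BᵀPA = [3.0000 0.2500; 18.5000 3.0000]
K = S⁻¹·BᵀPA = [0.0106 -0.0919; 0.6590 0.1219]
A−BK = [0.6926 0.6643; 0.4982 0.6820]
AᵀP(A−BK) = [1.0265 0.2703; 0.2703 0.1572]
P' = Q + AᵀP(A−BK) = [5.2765 1.0203; 1.0203 2.4072]
tr(P') = 7.6837


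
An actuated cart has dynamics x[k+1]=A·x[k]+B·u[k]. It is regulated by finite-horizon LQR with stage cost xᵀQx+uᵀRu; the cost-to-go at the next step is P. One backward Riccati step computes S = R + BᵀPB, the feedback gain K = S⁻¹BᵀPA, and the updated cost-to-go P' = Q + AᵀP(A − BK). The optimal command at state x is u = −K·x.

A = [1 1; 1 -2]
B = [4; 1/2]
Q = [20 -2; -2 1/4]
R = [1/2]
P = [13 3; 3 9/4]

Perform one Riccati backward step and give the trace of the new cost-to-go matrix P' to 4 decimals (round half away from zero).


BᵀP = [53.5000 13.1250]
S = R + BᵀPB = [1/2] + [220.5625] = [221.0625]
BᵀPA = [66.6250 27.2500]
K = S⁻¹·BᵀPA = [0.3014 0.1233]
A−BK = [-0.2055 0.5069; 0.8493 -2.0616]
AᵀP(A−BK) = [1.1702 -2.7128; -2.7128 6.6409]
P' = Q + AᵀP(A−BK) = [21.1702 -4.7128; -4.7128 6.8909]
tr(P') = 28.0611

28.0611


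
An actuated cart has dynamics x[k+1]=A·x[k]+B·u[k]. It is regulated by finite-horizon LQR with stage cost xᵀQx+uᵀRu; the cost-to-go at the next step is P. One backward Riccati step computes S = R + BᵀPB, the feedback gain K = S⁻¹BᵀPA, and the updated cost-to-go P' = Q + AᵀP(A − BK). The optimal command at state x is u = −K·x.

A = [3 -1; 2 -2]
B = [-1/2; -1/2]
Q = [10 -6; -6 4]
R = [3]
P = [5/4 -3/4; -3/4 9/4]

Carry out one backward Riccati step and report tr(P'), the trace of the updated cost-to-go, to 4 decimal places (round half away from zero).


BᵀP = [-0.2500 -0.7500]
S = R + BᵀPB = [3] + [0.5000] = [3.5000]
BᵀPA = [-2.2500 1.7500]
K = S⁻¹·BᵀPA = [-0.6429 0.5000]
A−BK = [2.6786 -0.7500; 1.6786 -1.7500]
AᵀP(A−BK) = [9.8036 -5.6250; -5.6250 6.3750]
P' = Q + AᵀP(A−BK) = [19.8036 -11.6250; -11.6250 10.3750]
tr(P') = 30.1786

30.1786


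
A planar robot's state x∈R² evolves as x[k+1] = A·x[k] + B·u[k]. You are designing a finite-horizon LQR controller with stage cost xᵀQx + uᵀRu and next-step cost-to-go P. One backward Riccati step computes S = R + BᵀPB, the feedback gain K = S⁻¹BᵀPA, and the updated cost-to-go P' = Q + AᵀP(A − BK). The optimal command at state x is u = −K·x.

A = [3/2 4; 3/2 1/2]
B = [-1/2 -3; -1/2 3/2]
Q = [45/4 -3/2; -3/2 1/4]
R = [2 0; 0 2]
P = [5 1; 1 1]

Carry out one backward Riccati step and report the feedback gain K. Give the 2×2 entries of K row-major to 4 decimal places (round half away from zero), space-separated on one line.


-0.6945 -0.8831 -0.4296 -1.1957

BᵀP = [-3.0000 -1.0000; -13.5000 -1.5000]
S = R + BᵀPB = [2 0; 0 2] + [2.0000 7.5000; 7.5000 38.2500] = [4.0000 7.5000; 7.5000 40.2500]
BᵀPA = [-6.0000 -12.5000; -22.5000 -54.7500]
K = S⁻¹·BᵀPA = [-0.6945 -0.8831; -0.4296 -1.1957]
A−BK = [-0.1360 -0.0286; 1.7971 1.8520]
AᵀP(A−BK) = [4.1671 5.2983; 5.2983 7.7470]
P' = Q + AᵀP(A−BK) = [15.4171 3.7983; 3.7983 7.9970]
tr(P') = 23.4141
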